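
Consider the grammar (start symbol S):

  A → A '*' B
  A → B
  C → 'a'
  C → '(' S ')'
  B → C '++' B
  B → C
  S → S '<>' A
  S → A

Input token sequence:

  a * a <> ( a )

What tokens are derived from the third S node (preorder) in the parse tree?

[S [S [A [A [B [C a]]] * [B [C a]]]] <> [A [B [C ( [S [A [B [C a]]]] )]]]]

a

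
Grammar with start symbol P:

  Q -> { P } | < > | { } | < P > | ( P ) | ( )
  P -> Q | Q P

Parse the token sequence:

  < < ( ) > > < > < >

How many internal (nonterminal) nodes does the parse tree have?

[P [Q < [P [Q < [P [Q ( )]] >]] >] [P [Q < >] [P [Q < >]]]]

10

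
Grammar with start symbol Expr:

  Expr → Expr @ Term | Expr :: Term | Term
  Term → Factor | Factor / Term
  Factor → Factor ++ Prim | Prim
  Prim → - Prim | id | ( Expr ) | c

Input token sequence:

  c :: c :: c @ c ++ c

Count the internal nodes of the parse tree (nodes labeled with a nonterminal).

[Expr [Expr [Expr [Expr [Term [Factor [Prim c]]]] :: [Term [Factor [Prim c]]]] :: [Term [Factor [Prim c]]]] @ [Term [Factor [Factor [Prim c]] ++ [Prim c]]]]

18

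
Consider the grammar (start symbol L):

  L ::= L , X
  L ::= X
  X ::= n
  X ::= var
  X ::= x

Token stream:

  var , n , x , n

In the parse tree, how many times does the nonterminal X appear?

[L [L [L [L [X var]] , [X n]] , [X x]] , [X n]]

4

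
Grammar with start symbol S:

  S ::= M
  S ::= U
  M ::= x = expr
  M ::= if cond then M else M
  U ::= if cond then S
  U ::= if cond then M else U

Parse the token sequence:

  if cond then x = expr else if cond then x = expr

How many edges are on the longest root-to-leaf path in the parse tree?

5

[S [U if cond then [M x = expr] else [U if cond then [S [M x = expr]]]]]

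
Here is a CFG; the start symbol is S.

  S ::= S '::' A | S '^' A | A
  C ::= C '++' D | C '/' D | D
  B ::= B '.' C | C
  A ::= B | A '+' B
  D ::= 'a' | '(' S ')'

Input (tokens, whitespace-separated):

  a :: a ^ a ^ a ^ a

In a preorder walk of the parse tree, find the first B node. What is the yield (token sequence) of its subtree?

a

[S [S [S [S [S [A [B [C [D a]]]]] :: [A [B [C [D a]]]]] ^ [A [B [C [D a]]]]] ^ [A [B [C [D a]]]]] ^ [A [B [C [D a]]]]]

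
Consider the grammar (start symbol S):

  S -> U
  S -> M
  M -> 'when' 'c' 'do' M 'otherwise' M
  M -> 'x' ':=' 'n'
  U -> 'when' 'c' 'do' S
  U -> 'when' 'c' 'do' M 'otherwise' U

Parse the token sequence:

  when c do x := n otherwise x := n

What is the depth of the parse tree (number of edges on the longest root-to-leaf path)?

3

[S [M when c do [M x := n] otherwise [M x := n]]]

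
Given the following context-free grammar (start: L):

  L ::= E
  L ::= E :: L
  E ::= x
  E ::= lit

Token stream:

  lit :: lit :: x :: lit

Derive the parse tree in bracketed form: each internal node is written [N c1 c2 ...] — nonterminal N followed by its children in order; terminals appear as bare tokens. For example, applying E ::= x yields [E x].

L
E :: L
lit :: L
lit :: E :: L
lit :: lit :: L
lit :: lit :: E :: L
lit :: lit :: x :: L
lit :: lit :: x :: E
lit :: lit :: x :: lit

[L [E lit] :: [L [E lit] :: [L [E x] :: [L [E lit]]]]]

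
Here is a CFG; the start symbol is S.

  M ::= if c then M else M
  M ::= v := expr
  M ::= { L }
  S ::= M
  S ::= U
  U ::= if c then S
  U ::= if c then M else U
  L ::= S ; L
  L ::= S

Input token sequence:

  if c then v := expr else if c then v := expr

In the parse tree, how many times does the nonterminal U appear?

[S [U if c then [M v := expr] else [U if c then [S [M v := expr]]]]]

2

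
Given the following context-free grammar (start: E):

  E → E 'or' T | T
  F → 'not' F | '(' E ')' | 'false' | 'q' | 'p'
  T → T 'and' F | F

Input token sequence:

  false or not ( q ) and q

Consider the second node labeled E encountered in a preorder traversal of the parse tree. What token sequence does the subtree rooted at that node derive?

false

[E [E [T [F false]]] or [T [T [F not [F ( [E [T [F q]]] )]]] and [F q]]]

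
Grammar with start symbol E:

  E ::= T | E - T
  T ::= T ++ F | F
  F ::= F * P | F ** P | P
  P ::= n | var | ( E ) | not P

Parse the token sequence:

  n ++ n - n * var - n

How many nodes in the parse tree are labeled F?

[E [E [E [T [T [F [P n]]] ++ [F [P n]]]] - [T [F [F [P n]] * [P var]]]] - [T [F [P n]]]]

5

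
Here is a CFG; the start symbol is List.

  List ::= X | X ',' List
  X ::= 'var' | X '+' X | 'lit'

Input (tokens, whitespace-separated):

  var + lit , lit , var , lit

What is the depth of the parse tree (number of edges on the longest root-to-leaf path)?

[List [X [X var] + [X lit]] , [List [X lit] , [List [X var] , [List [X lit]]]]]

5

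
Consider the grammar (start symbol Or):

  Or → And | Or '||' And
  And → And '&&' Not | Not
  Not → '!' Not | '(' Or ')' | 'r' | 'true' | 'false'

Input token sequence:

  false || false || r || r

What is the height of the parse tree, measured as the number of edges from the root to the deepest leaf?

[Or [Or [Or [Or [And [Not false]]] || [And [Not false]]] || [And [Not r]]] || [And [Not r]]]

6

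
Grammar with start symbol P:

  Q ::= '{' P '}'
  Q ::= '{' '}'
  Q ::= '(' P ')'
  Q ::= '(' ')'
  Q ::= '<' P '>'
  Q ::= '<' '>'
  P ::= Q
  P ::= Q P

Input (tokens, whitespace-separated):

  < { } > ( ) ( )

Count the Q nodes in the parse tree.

[P [Q < [P [Q { }]] >] [P [Q ( )] [P [Q ( )]]]]

4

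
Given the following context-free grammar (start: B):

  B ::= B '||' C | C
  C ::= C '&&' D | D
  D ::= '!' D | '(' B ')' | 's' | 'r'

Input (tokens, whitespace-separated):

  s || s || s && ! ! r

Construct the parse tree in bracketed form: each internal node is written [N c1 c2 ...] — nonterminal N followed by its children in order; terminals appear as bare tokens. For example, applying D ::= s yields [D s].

B
B || C
B || C || C
C || C || C
D || C || C
s || C || C
s || D || C
s || s || C
s || s || C && D
s || s || D && D
s || s || s && D
s || s || s && ! D
s || s || s && ! ! D
s || s || s && ! ! r

[B [B [B [C [D s]]] || [C [D s]]] || [C [C [D s]] && [D ! [D ! [D r]]]]]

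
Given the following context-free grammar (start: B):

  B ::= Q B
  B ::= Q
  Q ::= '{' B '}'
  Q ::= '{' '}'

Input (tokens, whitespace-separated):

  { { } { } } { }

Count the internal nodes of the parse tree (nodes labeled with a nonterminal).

8

[B [Q { [B [Q { }] [B [Q { }]]] }] [B [Q { }]]]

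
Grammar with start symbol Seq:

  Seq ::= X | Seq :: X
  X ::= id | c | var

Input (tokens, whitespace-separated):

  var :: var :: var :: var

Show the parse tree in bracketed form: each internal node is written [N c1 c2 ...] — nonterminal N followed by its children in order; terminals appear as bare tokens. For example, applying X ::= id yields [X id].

[Seq [Seq [Seq [Seq [X var]] :: [X var]] :: [X var]] :: [X var]]

Seq
Seq :: X
Seq :: X :: X
Seq :: X :: X :: X
X :: X :: X :: X
var :: X :: X :: X
var :: var :: X :: X
var :: var :: var :: X
var :: var :: var :: var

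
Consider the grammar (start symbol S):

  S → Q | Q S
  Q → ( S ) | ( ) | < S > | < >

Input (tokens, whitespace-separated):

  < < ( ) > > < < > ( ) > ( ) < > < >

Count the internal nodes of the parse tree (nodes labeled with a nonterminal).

18

[S [Q < [S [Q < [S [Q ( )]] >]] >] [S [Q < [S [Q < >] [S [Q ( )]]] >] [S [Q ( )] [S [Q < >] [S [Q < >]]]]]]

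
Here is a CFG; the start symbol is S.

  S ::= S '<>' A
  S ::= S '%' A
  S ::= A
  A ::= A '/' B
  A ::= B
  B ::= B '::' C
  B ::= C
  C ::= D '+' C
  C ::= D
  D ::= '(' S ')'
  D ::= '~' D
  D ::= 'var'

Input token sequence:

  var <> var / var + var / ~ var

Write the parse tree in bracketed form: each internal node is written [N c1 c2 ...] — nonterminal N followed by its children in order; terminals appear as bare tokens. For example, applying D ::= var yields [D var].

[S [S [A [B [C [D var]]]]] <> [A [A [A [B [C [D var]]]] / [B [C [D var] + [C [D var]]]]] / [B [C [D ~ [D var]]]]]]

S
S <> A
A <> A
B <> A
C <> A
D <> A
var <> A
var <> A / B
var <> A / B / B
var <> B / B / B
var <> C / B / B
var <> D / B / B
var <> var / B / B
var <> var / C / B
var <> var / D + C / B
var <> var / var + C / B
var <> var / var + D / B
var <> var / var + var / B
var <> var / var + var / C
var <> var / var + var / D
var <> var / var + var / ~ D
var <> var / var + var / ~ var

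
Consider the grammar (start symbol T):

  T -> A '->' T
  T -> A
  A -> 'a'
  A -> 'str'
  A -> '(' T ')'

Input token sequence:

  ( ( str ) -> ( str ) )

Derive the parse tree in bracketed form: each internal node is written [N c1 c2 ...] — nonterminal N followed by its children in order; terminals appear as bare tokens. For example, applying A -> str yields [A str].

[T [A ( [T [A ( [T [A str]] )] -> [T [A ( [T [A str]] )]]] )]]

T
A
( T )
( A -> T )
( ( T ) -> T )
( ( A ) -> T )
( ( str ) -> T )
( ( str ) -> A )
( ( str ) -> ( T ) )
( ( str ) -> ( A ) )
( ( str ) -> ( str ) )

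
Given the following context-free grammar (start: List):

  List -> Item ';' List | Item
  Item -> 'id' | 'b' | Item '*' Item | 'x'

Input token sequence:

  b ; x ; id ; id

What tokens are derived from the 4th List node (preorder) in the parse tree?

[List [Item b] ; [List [Item x] ; [List [Item id] ; [List [Item id]]]]]

id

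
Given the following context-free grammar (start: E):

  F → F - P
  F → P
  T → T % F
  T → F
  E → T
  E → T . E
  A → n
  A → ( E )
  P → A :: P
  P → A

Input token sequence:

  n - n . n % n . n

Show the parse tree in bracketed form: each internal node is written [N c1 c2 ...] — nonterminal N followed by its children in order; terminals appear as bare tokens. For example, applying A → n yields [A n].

[E [T [F [F [P [A n]]] - [P [A n]]]] . [E [T [T [F [P [A n]]]] % [F [P [A n]]]] . [E [T [F [P [A n]]]]]]]

E
T . E
F . E
F - P . E
P - P . E
A - P . E
n - P . E
n - A . E
n - n . E
n - n . T . E
n - n . T % F . E
n - n . F % F . E
n - n . P % F . E
n - n . A % F . E
n - n . n % F . E
n - n . n % P . E
n - n . n % A . E
n - n . n % n . E
n - n . n % n . T
n - n . n % n . F
n - n . n % n . P
n - n . n % n . A
n - n . n % n . n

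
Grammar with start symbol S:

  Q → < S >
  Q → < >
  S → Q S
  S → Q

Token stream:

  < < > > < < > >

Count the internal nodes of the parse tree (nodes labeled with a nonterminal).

[S [Q < [S [Q < >]] >] [S [Q < [S [Q < >]] >]]]

8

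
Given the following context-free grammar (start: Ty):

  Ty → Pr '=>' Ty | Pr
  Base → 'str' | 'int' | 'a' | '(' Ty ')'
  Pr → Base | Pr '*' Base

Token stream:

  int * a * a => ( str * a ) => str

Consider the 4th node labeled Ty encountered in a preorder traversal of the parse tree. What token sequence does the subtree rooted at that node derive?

str

[Ty [Pr [Pr [Pr [Base int]] * [Base a]] * [Base a]] => [Ty [Pr [Base ( [Ty [Pr [Pr [Base str]] * [Base a]]] )]] => [Ty [Pr [Base str]]]]]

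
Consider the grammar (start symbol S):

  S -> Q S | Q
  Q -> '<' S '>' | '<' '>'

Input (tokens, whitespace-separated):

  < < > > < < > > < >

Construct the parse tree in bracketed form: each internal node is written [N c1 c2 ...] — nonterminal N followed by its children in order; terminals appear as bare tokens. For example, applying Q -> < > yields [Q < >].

S
Q S
< S > S
< Q > S
< < > > S
< < > > Q S
< < > > < S > S
< < > > < Q > S
< < > > < < > > S
< < > > < < > > Q
< < > > < < > > < >

[S [Q < [S [Q < >]] >] [S [Q < [S [Q < >]] >] [S [Q < >]]]]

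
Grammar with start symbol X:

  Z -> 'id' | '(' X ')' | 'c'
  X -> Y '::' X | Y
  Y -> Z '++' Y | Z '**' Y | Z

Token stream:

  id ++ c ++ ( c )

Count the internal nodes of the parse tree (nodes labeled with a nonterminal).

[X [Y [Z id] ++ [Y [Z c] ++ [Y [Z ( [X [Y [Z c]]] )]]]]]

10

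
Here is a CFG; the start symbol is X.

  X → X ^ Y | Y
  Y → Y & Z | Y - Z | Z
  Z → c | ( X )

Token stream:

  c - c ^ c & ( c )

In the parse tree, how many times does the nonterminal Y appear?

[X [X [Y [Y [Z c]] - [Z c]]] ^ [Y [Y [Z c]] & [Z ( [X [Y [Z c]]] )]]]

5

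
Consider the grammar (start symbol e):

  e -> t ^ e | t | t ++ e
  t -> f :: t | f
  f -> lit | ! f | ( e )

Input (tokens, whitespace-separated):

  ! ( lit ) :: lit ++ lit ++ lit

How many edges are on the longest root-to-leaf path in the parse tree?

7

[e [t [f ! [f ( [e [t [f lit]]] )]] :: [t [f lit]]] ++ [e [t [f lit]] ++ [e [t [f lit]]]]]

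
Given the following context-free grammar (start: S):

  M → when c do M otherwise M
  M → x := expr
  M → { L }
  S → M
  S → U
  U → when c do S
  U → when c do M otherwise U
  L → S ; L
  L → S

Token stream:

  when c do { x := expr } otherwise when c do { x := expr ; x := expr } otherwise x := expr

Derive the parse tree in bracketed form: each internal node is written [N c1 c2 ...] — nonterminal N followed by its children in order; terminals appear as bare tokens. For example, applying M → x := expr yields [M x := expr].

[S [M when c do [M { [L [S [M x := expr]]] }] otherwise [M when c do [M { [L [S [M x := expr]] ; [L [S [M x := expr]]]] }] otherwise [M x := expr]]]]

S
M
when c do M otherwise M
when c do { L } otherwise M
when c do { S } otherwise M
when c do { M } otherwise M
when c do { x := expr } otherwise M
when c do { x := expr } otherwise when c do M otherwise M
when c do { x := expr } otherwise when c do { L } otherwise M
when c do { x := expr } otherwise when c do { S ; L } otherwise M
when c do { x := expr } otherwise when c do { M ; L } otherwise M
when c do { x := expr } otherwise when c do { x := expr ; L } otherwise M
when c do { x := expr } otherwise when c do { x := expr ; S } otherwise M
when c do { x := expr } otherwise when c do { x := expr ; M } otherwise M
when c do { x := expr } otherwise when c do { x := expr ; x := expr } otherwise M
when c do { x := expr } otherwise when c do { x := expr ; x := expr } otherwise x := expr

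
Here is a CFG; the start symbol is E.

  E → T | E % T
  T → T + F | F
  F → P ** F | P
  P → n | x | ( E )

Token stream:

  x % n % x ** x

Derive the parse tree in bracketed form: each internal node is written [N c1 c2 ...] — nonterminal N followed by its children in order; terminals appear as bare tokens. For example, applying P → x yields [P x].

[E [E [E [T [F [P x]]]] % [T [F [P n]]]] % [T [F [P x] ** [F [P x]]]]]

E
E % T
E % T % T
T % T % T
F % T % T
P % T % T
x % T % T
x % F % T
x % P % T
x % n % T
x % n % F
x % n % P ** F
x % n % x ** F
x % n % x ** P
x % n % x ** x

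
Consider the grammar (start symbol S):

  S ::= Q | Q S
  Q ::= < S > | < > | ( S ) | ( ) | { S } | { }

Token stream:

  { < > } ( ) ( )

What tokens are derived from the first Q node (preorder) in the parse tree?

{ < > }

[S [Q { [S [Q < >]] }] [S [Q ( )] [S [Q ( )]]]]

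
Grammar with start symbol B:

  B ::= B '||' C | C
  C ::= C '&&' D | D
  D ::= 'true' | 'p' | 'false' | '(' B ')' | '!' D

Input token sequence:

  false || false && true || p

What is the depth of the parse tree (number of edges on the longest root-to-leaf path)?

[B [B [B [C [D false]]] || [C [C [D false]] && [D true]]] || [C [D p]]]

5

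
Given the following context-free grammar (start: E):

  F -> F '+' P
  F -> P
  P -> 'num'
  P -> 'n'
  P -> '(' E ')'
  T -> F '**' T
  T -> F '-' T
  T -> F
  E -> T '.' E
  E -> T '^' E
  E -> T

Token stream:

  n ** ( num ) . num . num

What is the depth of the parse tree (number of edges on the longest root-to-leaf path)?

9

[E [T [F [P n]] ** [T [F [P ( [E [T [F [P num]]]] )]]]] . [E [T [F [P num]]] . [E [T [F [P num]]]]]]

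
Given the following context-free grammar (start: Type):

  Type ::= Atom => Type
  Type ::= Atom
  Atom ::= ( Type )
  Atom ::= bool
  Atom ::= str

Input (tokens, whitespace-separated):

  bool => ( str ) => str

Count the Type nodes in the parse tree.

[Type [Atom bool] => [Type [Atom ( [Type [Atom str]] )] => [Type [Atom str]]]]

4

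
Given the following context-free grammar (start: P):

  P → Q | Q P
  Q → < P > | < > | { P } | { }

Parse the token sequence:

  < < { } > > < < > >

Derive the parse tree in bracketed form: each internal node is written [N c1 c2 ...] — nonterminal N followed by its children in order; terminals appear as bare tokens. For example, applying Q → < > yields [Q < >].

P
Q P
< P > P
< Q > P
< < P > > P
< < Q > > P
< < { } > > P
< < { } > > Q
< < { } > > < P >
< < { } > > < Q >
< < { } > > < < > >

[P [Q < [P [Q < [P [Q { }]] >]] >] [P [Q < [P [Q < >]] >]]]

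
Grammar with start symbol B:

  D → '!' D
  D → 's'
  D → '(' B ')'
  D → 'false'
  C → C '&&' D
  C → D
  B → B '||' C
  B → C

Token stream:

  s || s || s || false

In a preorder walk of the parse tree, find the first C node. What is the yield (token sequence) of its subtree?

[B [B [B [B [C [D s]]] || [C [D s]]] || [C [D s]]] || [C [D false]]]

s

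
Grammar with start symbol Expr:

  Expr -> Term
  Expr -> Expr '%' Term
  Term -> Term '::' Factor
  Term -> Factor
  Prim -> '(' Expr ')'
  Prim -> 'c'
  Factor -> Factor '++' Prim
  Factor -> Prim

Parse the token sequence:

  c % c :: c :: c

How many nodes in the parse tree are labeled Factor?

[Expr [Expr [Term [Factor [Prim c]]]] % [Term [Term [Term [Factor [Prim c]]] :: [Factor [Prim c]]] :: [Factor [Prim c]]]]

4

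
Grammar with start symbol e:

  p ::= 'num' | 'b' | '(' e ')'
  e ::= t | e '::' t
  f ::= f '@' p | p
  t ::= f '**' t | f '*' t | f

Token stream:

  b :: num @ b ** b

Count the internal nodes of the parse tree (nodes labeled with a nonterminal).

[e [e [t [f [p b]]]] :: [t [f [f [p num]] @ [p b]] ** [t [f [p b]]]]]

13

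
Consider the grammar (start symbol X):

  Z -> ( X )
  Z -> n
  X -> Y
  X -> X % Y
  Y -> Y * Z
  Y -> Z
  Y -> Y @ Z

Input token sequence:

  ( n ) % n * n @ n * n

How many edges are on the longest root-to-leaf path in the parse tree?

[X [X [Y [Z ( [X [Y [Z n]]] )]]] % [Y [Y [Y [Y [Z n]] * [Z n]] @ [Z n]] * [Z n]]]

7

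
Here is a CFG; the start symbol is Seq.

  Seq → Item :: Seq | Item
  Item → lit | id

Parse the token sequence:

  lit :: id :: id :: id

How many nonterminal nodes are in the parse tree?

8

[Seq [Item lit] :: [Seq [Item id] :: [Seq [Item id] :: [Seq [Item id]]]]]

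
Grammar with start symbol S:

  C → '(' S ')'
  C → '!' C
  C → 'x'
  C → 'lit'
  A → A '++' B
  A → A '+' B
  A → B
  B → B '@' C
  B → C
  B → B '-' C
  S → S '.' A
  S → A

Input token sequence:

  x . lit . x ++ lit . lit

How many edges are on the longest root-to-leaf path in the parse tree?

[S [S [S [S [A [B [C x]]]] . [A [B [C lit]]]] . [A [A [B [C x]]] ++ [B [C lit]]]] . [A [B [C lit]]]]

7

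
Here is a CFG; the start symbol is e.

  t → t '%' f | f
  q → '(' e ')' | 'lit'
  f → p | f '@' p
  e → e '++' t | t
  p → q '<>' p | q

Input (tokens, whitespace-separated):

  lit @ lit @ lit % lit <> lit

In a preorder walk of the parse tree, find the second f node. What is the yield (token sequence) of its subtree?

[e [t [t [f [f [f [p [q lit]]] @ [p [q lit]]] @ [p [q lit]]]] % [f [p [q lit] <> [p [q lit]]]]]]

lit @ lit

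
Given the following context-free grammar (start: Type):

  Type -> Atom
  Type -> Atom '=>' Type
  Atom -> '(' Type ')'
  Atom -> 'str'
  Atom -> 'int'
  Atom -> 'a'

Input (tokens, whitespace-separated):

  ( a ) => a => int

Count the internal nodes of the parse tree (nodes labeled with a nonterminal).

8

[Type [Atom ( [Type [Atom a]] )] => [Type [Atom a] => [Type [Atom int]]]]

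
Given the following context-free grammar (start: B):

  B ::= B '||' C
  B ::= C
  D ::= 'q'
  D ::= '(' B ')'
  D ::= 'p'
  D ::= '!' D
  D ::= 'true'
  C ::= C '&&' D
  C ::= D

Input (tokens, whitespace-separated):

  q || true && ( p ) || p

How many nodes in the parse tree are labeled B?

4

[B [B [B [C [D q]]] || [C [C [D true]] && [D ( [B [C [D p]]] )]]] || [C [D p]]]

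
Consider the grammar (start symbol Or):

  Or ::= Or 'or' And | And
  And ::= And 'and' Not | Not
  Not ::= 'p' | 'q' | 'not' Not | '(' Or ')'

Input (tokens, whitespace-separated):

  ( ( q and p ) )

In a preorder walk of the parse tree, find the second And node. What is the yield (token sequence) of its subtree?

( q and p )

[Or [And [Not ( [Or [And [Not ( [Or [And [And [Not q]] and [Not p]]] )]]] )]]]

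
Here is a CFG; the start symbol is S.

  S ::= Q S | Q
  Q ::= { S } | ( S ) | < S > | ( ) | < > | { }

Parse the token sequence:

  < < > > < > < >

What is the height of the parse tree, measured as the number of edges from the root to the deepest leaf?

[S [Q < [S [Q < >]] >] [S [Q < >] [S [Q < >]]]]

4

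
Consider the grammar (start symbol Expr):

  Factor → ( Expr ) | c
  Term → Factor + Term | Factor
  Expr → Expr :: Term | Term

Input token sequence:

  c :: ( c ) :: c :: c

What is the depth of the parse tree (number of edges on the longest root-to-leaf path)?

8

[Expr [Expr [Expr [Expr [Term [Factor c]]] :: [Term [Factor ( [Expr [Term [Factor c]]] )]]] :: [Term [Factor c]]] :: [Term [Factor c]]]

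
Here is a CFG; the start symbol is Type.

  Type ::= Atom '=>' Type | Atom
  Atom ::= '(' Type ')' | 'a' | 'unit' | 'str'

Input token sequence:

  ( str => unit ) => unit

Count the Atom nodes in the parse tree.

4

[Type [Atom ( [Type [Atom str] => [Type [Atom unit]]] )] => [Type [Atom unit]]]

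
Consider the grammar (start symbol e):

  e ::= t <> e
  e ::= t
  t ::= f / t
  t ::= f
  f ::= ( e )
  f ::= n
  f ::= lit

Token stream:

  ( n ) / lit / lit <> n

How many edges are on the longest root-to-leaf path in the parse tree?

[e [t [f ( [e [t [f n]]] )] / [t [f lit] / [t [f lit]]]] <> [e [t [f n]]]]

6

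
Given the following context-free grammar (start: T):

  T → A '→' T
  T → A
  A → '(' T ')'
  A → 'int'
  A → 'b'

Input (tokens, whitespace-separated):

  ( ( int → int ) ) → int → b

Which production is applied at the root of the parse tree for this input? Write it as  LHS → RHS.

T → A '→' T

[T [A ( [T [A ( [T [A int] → [T [A int]]] )]] )] → [T [A int] → [T [A b]]]]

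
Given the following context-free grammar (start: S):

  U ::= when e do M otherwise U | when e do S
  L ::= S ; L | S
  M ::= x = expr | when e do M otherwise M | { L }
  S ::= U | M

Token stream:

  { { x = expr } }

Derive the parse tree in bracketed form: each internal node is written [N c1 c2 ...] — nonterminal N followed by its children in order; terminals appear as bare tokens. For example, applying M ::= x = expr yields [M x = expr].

[S [M { [L [S [M { [L [S [M x = expr]]] }]]] }]]

S
M
{ L }
{ S }
{ M }
{ { L } }
{ { S } }
{ { M } }
{ { x = expr } }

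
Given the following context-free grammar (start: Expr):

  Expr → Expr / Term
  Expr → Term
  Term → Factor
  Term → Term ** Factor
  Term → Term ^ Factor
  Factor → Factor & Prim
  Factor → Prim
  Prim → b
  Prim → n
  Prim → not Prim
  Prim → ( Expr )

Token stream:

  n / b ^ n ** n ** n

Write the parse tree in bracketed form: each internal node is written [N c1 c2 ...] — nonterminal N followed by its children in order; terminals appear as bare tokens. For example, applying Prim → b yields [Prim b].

Expr
Expr / Term
Term / Term
Factor / Term
Prim / Term
n / Term
n / Term ** Factor
n / Term ** Factor ** Factor
n / Term ^ Factor ** Factor ** Factor
n / Factor ^ Factor ** Factor ** Factor
n / Prim ^ Factor ** Factor ** Factor
n / b ^ Factor ** Factor ** Factor
n / b ^ Prim ** Factor ** Factor
n / b ^ n ** Factor ** Factor
n / b ^ n ** Prim ** Factor
n / b ^ n ** n ** Factor
n / b ^ n ** n ** Prim
n / b ^ n ** n ** n

[Expr [Expr [Term [Factor [Prim n]]]] / [Term [Term [Term [Term [Factor [Prim b]]] ^ [Factor [Prim n]]] ** [Factor [Prim n]]] ** [Factor [Prim n]]]]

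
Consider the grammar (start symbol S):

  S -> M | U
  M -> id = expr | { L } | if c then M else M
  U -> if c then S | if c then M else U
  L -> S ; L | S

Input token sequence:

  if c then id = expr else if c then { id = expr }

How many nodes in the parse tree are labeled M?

[S [U if c then [M id = expr] else [U if c then [S [M { [L [S [M id = expr]]] }]]]]]

3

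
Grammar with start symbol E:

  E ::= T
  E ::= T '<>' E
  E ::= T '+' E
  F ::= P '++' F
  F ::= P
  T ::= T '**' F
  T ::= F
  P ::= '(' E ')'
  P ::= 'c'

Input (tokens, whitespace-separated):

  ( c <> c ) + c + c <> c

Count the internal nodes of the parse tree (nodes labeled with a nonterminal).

24

[E [T [F [P ( [E [T [F [P c]]] <> [E [T [F [P c]]]]] )]]] + [E [T [F [P c]]] + [E [T [F [P c]]] <> [E [T [F [P c]]]]]]]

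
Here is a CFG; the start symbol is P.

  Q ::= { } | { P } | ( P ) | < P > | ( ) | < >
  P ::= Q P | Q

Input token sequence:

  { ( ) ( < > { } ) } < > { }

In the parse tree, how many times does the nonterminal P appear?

7

[P [Q { [P [Q ( )] [P [Q ( [P [Q < >] [P [Q { }]]] )]]] }] [P [Q < >] [P [Q { }]]]]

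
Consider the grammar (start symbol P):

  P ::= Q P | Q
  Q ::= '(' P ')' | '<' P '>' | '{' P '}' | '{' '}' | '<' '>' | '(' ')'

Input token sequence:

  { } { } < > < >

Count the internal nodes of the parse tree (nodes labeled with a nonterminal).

8

[P [Q { }] [P [Q { }] [P [Q < >] [P [Q < >]]]]]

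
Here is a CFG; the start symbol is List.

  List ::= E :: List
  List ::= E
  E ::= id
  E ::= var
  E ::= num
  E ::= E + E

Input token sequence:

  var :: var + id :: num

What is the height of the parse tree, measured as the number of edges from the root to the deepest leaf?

[List [E var] :: [List [E [E var] + [E id]] :: [List [E num]]]]

4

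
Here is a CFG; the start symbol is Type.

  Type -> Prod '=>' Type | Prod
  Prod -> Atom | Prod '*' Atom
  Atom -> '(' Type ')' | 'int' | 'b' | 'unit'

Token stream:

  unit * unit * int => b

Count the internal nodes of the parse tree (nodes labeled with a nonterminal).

[Type [Prod [Prod [Prod [Atom unit]] * [Atom unit]] * [Atom int]] => [Type [Prod [Atom b]]]]

10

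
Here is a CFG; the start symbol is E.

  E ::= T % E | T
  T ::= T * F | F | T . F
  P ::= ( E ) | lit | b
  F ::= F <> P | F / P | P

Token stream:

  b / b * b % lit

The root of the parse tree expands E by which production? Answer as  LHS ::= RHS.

E ::= T % E

[E [T [T [F [F [P b]] / [P b]]] * [F [P b]]] % [E [T [F [P lit]]]]]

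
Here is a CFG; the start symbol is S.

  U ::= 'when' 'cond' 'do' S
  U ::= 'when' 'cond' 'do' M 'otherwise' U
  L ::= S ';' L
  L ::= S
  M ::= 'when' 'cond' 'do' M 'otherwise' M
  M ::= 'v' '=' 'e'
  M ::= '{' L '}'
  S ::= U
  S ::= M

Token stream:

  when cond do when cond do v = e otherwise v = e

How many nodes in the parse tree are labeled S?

[S [U when cond do [S [M when cond do [M v = e] otherwise [M v = e]]]]]

2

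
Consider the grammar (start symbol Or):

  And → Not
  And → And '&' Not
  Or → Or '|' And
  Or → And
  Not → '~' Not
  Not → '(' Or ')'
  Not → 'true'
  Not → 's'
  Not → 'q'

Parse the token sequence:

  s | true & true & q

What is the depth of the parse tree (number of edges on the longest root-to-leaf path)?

5

[Or [Or [And [Not s]]] | [And [And [And [Not true]] & [Not true]] & [Not q]]]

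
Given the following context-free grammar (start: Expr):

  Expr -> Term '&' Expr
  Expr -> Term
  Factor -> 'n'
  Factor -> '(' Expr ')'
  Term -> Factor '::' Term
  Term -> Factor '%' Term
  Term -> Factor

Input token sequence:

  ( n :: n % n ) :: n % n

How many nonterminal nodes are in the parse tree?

[Expr [Term [Factor ( [Expr [Term [Factor n] :: [Term [Factor n] % [Term [Factor n]]]]] )] :: [Term [Factor n] % [Term [Factor n]]]]]

14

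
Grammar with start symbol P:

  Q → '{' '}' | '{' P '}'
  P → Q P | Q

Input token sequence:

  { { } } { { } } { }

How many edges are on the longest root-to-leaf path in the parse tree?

[P [Q { [P [Q { }]] }] [P [Q { [P [Q { }]] }] [P [Q { }]]]]

5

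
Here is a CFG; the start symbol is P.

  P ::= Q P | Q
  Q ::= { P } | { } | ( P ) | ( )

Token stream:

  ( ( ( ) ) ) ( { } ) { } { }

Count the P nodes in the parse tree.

[P [Q ( [P [Q ( [P [Q ( )]] )]] )] [P [Q ( [P [Q { }]] )] [P [Q { }] [P [Q { }]]]]]

7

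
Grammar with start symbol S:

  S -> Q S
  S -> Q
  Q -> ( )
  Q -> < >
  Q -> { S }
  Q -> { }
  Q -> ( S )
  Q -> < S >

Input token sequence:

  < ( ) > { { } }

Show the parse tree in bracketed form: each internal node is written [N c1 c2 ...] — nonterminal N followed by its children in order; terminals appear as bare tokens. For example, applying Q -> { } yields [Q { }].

S
Q S
< S > S
< Q > S
< ( ) > S
< ( ) > Q
< ( ) > { S }
< ( ) > { Q }
< ( ) > { { } }

[S [Q < [S [Q ( )]] >] [S [Q { [S [Q { }]] }]]]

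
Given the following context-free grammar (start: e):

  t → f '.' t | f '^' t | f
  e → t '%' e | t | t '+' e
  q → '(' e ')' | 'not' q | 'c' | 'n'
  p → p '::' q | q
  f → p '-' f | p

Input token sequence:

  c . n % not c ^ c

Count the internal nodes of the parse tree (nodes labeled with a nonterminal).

[e [t [f [p [q c]]] . [t [f [p [q n]]]]] % [e [t [f [p [q not [q c]]]] ^ [t [f [p [q c]]]]]]]

19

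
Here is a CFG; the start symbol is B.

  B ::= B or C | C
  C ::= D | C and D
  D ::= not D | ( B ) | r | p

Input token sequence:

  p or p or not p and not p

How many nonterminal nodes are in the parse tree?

[B [B [B [C [D p]]] or [C [D p]]] or [C [C [D not [D p]]] and [D not [D p]]]]

13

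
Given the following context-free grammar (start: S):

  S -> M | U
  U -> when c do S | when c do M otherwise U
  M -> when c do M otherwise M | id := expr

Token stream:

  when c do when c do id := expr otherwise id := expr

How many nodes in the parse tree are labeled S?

2

[S [U when c do [S [M when c do [M id := expr] otherwise [M id := expr]]]]]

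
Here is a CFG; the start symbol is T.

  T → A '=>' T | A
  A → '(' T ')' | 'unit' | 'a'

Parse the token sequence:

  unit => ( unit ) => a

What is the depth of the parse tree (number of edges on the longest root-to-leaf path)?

5

[T [A unit] => [T [A ( [T [A unit]] )] => [T [A a]]]]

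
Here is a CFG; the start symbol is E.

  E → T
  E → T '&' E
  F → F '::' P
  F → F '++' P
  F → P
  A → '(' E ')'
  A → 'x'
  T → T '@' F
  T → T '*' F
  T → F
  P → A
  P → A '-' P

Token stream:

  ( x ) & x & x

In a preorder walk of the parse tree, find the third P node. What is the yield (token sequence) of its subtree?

x

[E [T [F [P [A ( [E [T [F [P [A x]]]]] )]]]] & [E [T [F [P [A x]]]] & [E [T [F [P [A x]]]]]]]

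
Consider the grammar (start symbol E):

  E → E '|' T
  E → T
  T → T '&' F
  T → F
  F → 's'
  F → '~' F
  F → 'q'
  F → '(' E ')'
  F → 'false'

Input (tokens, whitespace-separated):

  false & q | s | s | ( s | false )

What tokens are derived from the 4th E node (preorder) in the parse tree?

false & q

[E [E [E [E [T [T [F false]] & [F q]]] | [T [F s]]] | [T [F s]]] | [T [F ( [E [E [T [F s]]] | [T [F false]]] )]]]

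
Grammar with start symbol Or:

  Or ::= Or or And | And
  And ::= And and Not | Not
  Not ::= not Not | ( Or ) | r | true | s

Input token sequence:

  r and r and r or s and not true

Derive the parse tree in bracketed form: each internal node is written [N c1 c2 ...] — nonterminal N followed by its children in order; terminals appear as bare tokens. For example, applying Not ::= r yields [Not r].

Or
Or or And
And or And
And and Not or And
And and Not and Not or And
Not and Not and Not or And
r and Not and Not or And
r and r and Not or And
r and r and r or And
r and r and r or And and Not
r and r and r or Not and Not
r and r and r or s and Not
r and r and r or s and not Not
r and r and r or s and not true

[Or [Or [And [And [And [Not r]] and [Not r]] and [Not r]]] or [And [And [Not s]] and [Not not [Not true]]]]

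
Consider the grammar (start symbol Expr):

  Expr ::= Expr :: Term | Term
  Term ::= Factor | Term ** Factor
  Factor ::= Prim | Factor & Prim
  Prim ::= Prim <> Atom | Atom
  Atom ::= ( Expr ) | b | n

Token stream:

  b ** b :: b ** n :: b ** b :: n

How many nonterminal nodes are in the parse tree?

[Expr [Expr [Expr [Expr [Term [Term [Factor [Prim [Atom b]]]] ** [Factor [Prim [Atom b]]]]] :: [Term [Term [Factor [Prim [Atom b]]]] ** [Factor [Prim [Atom n]]]]] :: [Term [Term [Factor [Prim [Atom b]]]] ** [Factor [Prim [Atom b]]]]] :: [Term [Factor [Prim [Atom n]]]]]

32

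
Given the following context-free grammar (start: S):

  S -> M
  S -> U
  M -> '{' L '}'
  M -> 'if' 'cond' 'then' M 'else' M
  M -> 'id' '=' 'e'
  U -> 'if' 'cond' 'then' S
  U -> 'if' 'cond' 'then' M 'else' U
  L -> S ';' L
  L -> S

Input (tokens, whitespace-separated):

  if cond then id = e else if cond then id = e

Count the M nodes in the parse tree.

[S [U if cond then [M id = e] else [U if cond then [S [M id = e]]]]]

2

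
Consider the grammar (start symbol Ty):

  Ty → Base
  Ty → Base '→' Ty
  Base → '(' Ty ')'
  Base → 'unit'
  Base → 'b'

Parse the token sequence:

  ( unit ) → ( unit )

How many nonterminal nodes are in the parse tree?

[Ty [Base ( [Ty [Base unit]] )] → [Ty [Base ( [Ty [Base unit]] )]]]

8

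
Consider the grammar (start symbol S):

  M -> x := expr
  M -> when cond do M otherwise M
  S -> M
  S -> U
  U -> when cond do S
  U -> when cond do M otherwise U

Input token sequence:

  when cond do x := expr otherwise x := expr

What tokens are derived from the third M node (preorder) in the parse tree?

x := expr

[S [M when cond do [M x := expr] otherwise [M x := expr]]]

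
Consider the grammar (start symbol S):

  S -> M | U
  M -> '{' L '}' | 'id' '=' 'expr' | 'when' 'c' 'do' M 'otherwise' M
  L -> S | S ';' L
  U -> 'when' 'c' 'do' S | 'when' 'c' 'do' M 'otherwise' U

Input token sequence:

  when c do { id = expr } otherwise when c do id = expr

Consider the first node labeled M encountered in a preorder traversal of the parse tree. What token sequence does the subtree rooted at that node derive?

[S [U when c do [M { [L [S [M id = expr]]] }] otherwise [U when c do [S [M id = expr]]]]]

{ id = expr }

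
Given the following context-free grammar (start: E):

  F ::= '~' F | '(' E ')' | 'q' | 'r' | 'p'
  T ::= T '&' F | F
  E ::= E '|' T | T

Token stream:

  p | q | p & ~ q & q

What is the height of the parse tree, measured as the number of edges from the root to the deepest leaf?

5

[E [E [E [T [F p]]] | [T [F q]]] | [T [T [T [F p]] & [F ~ [F q]]] & [F q]]]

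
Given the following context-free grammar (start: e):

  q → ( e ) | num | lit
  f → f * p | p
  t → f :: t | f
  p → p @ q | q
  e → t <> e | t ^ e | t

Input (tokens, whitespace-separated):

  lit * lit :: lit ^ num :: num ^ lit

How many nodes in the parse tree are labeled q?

[e [t [f [f [p [q lit]]] * [p [q lit]]] :: [t [f [p [q lit]]]]] ^ [e [t [f [p [q num]]] :: [t [f [p [q num]]]]] ^ [e [t [f [p [q lit]]]]]]]

6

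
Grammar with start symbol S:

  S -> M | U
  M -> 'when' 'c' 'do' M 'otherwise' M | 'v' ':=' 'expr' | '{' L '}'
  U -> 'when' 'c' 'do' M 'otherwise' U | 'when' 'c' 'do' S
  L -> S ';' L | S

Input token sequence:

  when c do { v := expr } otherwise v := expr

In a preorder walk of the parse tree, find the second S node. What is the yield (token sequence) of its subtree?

v := expr

[S [M when c do [M { [L [S [M v := expr]]] }] otherwise [M v := expr]]]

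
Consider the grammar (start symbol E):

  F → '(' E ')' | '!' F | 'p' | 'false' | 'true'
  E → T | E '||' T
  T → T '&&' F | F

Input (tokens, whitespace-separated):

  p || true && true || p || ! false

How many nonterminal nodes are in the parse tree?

[E [E [E [E [T [F p]]] || [T [T [F true]] && [F true]]] || [T [F p]]] || [T [F ! [F false]]]]

15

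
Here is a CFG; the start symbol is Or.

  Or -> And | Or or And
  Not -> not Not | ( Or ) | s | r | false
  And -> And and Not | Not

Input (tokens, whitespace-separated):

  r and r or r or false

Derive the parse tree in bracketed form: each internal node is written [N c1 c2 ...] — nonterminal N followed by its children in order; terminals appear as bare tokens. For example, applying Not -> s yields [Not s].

Or
Or or And
Or or And or And
And or And or And
And and Not or And or And
Not and Not or And or And
r and Not or And or And
r and r or And or And
r and r or Not or And
r and r or r or And
r and r or r or Not
r and r or r or false

[Or [Or [Or [And [And [Not r]] and [Not r]]] or [And [Not r]]] or [And [Not false]]]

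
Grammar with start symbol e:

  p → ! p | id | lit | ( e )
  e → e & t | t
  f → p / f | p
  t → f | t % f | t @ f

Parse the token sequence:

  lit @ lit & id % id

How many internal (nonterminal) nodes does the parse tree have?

14

[e [e [t [t [f [p lit]]] @ [f [p lit]]]] & [t [t [f [p id]]] % [f [p id]]]]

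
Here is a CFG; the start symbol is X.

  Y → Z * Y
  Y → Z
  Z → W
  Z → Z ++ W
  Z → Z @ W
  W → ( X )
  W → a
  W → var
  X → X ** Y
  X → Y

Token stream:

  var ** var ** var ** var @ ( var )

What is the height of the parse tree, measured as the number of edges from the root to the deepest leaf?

[X [X [X [X [Y [Z [W var]]]] ** [Y [Z [W var]]]] ** [Y [Z [W var]]]] ** [Y [Z [Z [W var]] @ [W ( [X [Y [Z [W var]]]] )]]]]

8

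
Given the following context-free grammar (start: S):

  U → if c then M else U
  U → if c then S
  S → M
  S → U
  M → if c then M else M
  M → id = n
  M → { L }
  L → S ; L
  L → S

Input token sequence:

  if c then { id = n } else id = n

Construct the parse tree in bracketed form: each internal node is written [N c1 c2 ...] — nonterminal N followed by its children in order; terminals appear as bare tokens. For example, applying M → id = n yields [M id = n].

S
M
if c then M else M
if c then { L } else M
if c then { S } else M
if c then { M } else M
if c then { id = n } else M
if c then { id = n } else id = n

[S [M if c then [M { [L [S [M id = n]]] }] else [M id = n]]]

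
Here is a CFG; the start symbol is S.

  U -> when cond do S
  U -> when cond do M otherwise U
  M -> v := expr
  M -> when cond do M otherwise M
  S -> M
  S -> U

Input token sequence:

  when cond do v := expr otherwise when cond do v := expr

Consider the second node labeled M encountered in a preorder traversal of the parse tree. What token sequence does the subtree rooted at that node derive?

v := expr

[S [U when cond do [M v := expr] otherwise [U when cond do [S [M v := expr]]]]]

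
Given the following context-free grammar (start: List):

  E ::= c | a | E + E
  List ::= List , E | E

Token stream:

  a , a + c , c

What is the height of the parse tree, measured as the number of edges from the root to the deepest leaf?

4

[List [List [List [E a]] , [E [E a] + [E c]]] , [E c]]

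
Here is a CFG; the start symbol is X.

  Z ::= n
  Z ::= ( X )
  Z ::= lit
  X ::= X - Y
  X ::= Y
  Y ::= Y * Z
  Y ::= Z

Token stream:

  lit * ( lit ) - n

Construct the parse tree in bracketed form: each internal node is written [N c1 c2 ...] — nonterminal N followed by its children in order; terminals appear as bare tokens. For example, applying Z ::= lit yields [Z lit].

X
X - Y
Y - Y
Y * Z - Y
Z * Z - Y
lit * Z - Y
lit * ( X ) - Y
lit * ( Y ) - Y
lit * ( Z ) - Y
lit * ( lit ) - Y
lit * ( lit ) - Z
lit * ( lit ) - n

[X [X [Y [Y [Z lit]] * [Z ( [X [Y [Z lit]]] )]]] - [Y [Z n]]]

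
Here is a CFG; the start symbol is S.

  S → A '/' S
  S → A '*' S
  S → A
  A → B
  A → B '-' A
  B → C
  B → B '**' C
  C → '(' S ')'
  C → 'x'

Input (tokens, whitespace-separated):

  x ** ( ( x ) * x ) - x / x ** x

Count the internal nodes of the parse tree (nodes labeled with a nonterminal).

[S [A [B [B [C x]] ** [C ( [S [A [B [C ( [S [A [B [C x]]]] )]]] * [S [A [B [C x]]]]] )]] - [A [B [C x]]]] / [S [A [B [B [C x]] ** [C x]]]]]

27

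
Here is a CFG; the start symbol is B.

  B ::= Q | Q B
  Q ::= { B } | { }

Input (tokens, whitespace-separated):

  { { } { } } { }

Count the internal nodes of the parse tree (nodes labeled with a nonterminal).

[B [Q { [B [Q { }] [B [Q { }]]] }] [B [Q { }]]]

8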